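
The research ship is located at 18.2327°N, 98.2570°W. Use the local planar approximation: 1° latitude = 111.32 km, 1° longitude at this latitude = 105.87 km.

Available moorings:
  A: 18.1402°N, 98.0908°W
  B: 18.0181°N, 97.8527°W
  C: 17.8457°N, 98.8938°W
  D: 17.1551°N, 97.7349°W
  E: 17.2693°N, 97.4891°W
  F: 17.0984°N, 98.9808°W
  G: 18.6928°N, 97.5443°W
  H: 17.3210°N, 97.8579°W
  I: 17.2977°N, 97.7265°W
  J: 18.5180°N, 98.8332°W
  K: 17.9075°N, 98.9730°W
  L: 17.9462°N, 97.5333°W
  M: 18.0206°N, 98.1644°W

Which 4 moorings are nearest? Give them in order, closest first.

Distances from 18.2327°N, 98.2570°W:
A: √((-0.0925·111.32)² + (0.1662·105.87)²) = √(106.030268 + 309.604928) = 20.3871 km
B: √((-0.2146·111.32)² + (0.4043·105.87)²) = √(570.697317 + 1832.117440) = 49.0185 km
C: √((-0.3870·111.32)² + (-0.6368·105.87)²) = √(1855.958775 + 4545.188881) = 80.0072 km
D: √((-1.0776·111.32)² + (0.5221·105.87)²) = √(14390.025408 + 3055.295445) = 132.0807 km
E: √((-0.9634·111.32)² + (0.7679·105.87)²) = √(11501.637595 + 6609.295376) = 134.5769 km
F: √((-1.1343·111.32)² + (-0.7238·105.87)²) = √(15944.182601 + 5871.958583) = 147.7029 km
G: √((0.4601·111.32)² + (0.7127·105.87)²) = √(2623.317533 + 5693.238057) = 91.1952 km
H: √((-0.9117·111.32)² + (0.3991·105.87)²) = √(10300.310223 + 1785.292094) = 109.9345 km
I: √((-0.9350·111.32)² + (0.5305·105.87)²) = √(10833.520690 + 3154.398827) = 118.2705 km
J: √((0.2853·111.32)² + (-0.5762·105.87)²) = √(1008.671938 + 3721.279873) = 68.7746 km
K: √((-0.3252·111.32)² + (-0.7160·105.87)²) = √(1310.531515 + 5746.082681) = 84.0037 km
L: √((-0.2865·111.32)² + (0.7237·105.87)²) = √(1017.174931 + 5870.336159) = 82.9910 km
M: √((-0.2121·111.32)² + (0.0926·105.87)²) = √(557.477999 + 96.109828) = 25.5654 km
Sorted: A (20.3871 km) < M (25.5654 km) < B (49.0185 km) < J (68.7746 km) < C (80.0072 km) < L (82.9910 km) < …

A, M, B, J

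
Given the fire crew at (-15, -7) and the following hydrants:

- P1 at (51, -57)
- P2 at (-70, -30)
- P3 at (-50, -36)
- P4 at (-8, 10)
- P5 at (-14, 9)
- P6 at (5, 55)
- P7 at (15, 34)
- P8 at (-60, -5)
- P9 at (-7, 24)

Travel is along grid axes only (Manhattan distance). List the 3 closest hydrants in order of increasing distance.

P5, P4, P9

Distances from (-15, -7):
P1: |66| + |-50| = 66 + 50 = 116
P2: |-55| + |-23| = 55 + 23 = 78
P3: |-35| + |-29| = 35 + 29 = 64
P4: |7| + |17| = 7 + 17 = 24
P5: |1| + |16| = 1 + 16 = 17
P6: |20| + |62| = 20 + 62 = 82
P7: |30| + |41| = 30 + 41 = 71
P8: |-45| + |2| = 45 + 2 = 47
P9: |8| + |31| = 8 + 31 = 39
Sorted: P5 (17) < P4 (24) < P9 (39) < P8 (47) < P3 (64) < …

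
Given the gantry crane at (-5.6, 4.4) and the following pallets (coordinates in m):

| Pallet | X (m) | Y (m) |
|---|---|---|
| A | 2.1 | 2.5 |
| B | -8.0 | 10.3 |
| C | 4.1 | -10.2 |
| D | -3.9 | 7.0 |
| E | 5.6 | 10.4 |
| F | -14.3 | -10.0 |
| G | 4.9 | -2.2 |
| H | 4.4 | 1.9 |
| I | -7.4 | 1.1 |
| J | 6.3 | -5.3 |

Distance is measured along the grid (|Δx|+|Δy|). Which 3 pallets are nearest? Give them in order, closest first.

D, I, B

Distances from (-5.6, 4.4):
A: |7.7| + |-1.9| = 7.7 + 1.9 = 9.6 m
B: |-2.4| + |5.9| = 2.4 + 5.9 = 8.3 m
C: |9.7| + |-14.6| = 9.7 + 14.6 = 24.3 m
D: |1.7| + |2.6| = 1.7 + 2.6 = 4.3 m
E: |11.2| + |6.0| = 11.2 + 6.0 = 17.2 m
F: |-8.7| + |-14.4| = 8.7 + 14.4 = 23.1 m
G: |10.5| + |-6.6| = 10.5 + 6.6 = 17.1 m
H: |10.0| + |-2.5| = 10.0 + 2.5 = 12.5 m
I: |-1.8| + |-3.3| = 1.8 + 3.3 = 5.1 m
J: |11.9| + |-9.7| = 11.9 + 9.7 = 21.6 m
Sorted: D (4.3 m) < I (5.1 m) < B (8.3 m) < A (9.6 m) < H (12.5 m) < …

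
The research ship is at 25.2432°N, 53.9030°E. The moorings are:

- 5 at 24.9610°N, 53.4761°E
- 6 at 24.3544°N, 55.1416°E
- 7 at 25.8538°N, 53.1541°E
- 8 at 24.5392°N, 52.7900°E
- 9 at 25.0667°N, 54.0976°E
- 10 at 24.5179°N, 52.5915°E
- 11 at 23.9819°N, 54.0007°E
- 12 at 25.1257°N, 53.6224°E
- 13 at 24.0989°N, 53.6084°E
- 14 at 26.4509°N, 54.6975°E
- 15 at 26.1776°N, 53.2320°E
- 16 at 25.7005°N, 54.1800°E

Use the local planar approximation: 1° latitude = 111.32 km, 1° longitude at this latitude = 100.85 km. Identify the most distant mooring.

Distances from 25.2432°N, 53.9030°E:
5: 53.2956 km
6: 159.3505 km
7: 101.6093 km
8: 136.8975 km
9: 27.7705 km
10: 154.9612 km
11: 140.7532 km
12: 31.1752 km
13: 130.8024 km
14: 156.5072 km
15: 124.0923 km
16: 58.0678 km
Maximum: 6 at 159.3505 km.

6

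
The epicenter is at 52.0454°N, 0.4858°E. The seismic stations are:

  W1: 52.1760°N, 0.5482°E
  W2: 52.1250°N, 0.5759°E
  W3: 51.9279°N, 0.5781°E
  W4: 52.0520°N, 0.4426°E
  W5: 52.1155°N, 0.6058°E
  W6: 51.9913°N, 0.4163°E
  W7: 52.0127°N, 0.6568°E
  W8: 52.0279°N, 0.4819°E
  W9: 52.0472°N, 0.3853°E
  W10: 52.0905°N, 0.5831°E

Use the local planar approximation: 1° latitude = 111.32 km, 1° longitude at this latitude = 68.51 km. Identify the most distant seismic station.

Distances from 52.0454°N, 0.4858°E:
W1: √((0.1306·111.32)² + (0.0624·68.51)²) = √(211.364842 + 18.275830) = 15.1539 km
W2: √((0.0796·111.32)² + (0.0901·68.51)²) = √(78.518597 + 38.102855) = 10.7991 km
W3: √((-0.1175·111.32)² + (0.0923·68.51)²) = √(171.089016 + 39.986311) = 14.5284 km
W4: √((0.0066·111.32)² + (-0.0432·68.51)²) = √(0.539802 + 8.759422) = 3.0495 km
W5: √((0.0701·111.32)² + (0.1200·68.51)²) = √(60.895112 + 67.588129) = 11.3350 km
W6: √((-0.0541·111.32)² + (-0.0695·68.51)²) = √(36.269446 + 22.671358) = 7.6773 km
W7: √((-0.0327·111.32)² + (0.1710·68.51)²) = √(13.250794 + 137.246145) = 12.2677 km
W8: √((-0.0175·111.32)² + (-0.0039·68.51)²) = √(3.795094 + 0.071390) = 1.9663 km
W9: √((0.0018·111.32)² + (-0.1005·68.51)²) = √(0.040151 + 47.406736) = 6.8882 km
W10: √((0.0451·111.32)² + (0.0973·68.51)²) = √(25.205742 + 44.435863) = 8.3452 km
Maximum: W1 at 15.1539 km.

W1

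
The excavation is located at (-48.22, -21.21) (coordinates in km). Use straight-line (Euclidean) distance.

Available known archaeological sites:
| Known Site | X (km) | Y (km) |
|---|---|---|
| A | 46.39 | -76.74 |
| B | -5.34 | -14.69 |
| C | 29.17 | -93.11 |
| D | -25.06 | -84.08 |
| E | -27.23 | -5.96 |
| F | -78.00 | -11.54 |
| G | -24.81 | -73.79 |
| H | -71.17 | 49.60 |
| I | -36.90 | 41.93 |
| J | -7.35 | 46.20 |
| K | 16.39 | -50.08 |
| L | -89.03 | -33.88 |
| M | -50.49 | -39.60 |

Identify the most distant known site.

Distances from (-48.22, -21.21):
A: √((94.61)² + (-55.53)²) = √(8951.0521 + 3083.5809) = 109.70 km
B: √((42.88)² + (6.52)²) = √(1838.6944 + 42.5104) = 43.37 km
C: √((77.39)² + (-71.90)²) = √(5989.2121 + 5169.6100) = 105.64 km
D: √((23.16)² + (-62.87)²) = √(536.3856 + 3952.6369) = 67.00 km
E: √((20.99)² + (15.25)²) = √(440.5801 + 232.5625) = 25.94 km
F: √((-29.78)² + (9.67)²) = √(886.8484 + 93.5089) = 31.31 km
G: √((23.41)² + (-52.58)²) = √(548.0281 + 2764.6564) = 57.56 km
H: √((-22.95)² + (70.81)²) = √(526.7025 + 5014.0561) = 74.44 km
I: √((11.32)² + (63.14)²) = √(128.1424 + 3986.6596) = 64.15 km
J: √((40.87)² + (67.41)²) = √(1670.3569 + 4544.1081) = 78.83 km
K: √((64.61)² + (-28.87)²) = √(4174.4521 + 833.4769) = 70.77 km
L: √((-40.81)² + (-12.67)²) = √(1665.4561 + 160.5289) = 42.73 km
M: √((-2.27)² + (-18.39)²) = √(5.1529 + 338.1921) = 18.53 km
Maximum: A at 109.70 km.

A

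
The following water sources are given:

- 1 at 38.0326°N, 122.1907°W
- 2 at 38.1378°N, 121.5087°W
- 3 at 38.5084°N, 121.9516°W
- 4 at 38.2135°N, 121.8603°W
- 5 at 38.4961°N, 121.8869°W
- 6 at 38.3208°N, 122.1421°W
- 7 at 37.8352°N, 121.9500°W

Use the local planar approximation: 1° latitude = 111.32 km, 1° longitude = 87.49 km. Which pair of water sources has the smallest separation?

Pairwise distances:
1–2: √((0.1052·111.32)² + (0.6820·87.49)²) = √(137.144336 + 3560.291705) = 60.8065 km
1–3: √((0.4758·111.32)² + (0.2391·87.49)²) = √(2805.403088 + 437.598662) = 56.9474 km
1–4: √((0.1809·111.32)² + (0.3304·87.49)²) = √(405.530506 + 835.597074) = 35.2296 km
1–5: √((0.4635·111.32)² + (0.3038·87.49)²) = √(2662.231834 + 706.467800) = 58.0405 km
1–6: √((0.2882·111.32)² + (0.0486·87.49)²) = √(1029.281930 + 18.079623) = 32.3630 km
1–7: √((-0.1974·111.32)² + (0.2407·87.49)²) = √(482.881639 + 443.474868) = 30.4361 km
2–3: √((0.3706·111.32)² + (-0.4429·87.49)²) = √(1701.990867 + 1501.509878) = 56.5995 km
2–4: √((0.0757·111.32)² + (-0.3516·87.49)²) = √(71.013048 + 946.268898) = 31.8949 km
2–5: √((0.3583·111.32)² + (-0.3782·87.49)²) = √(1590.889486 + 1094.863259) = 51.8242 km
2–6: √((0.1830·111.32)² + (-0.6334·87.49)²) = √(415.000457 + 3070.951454) = 59.0420 km
2–7: √((-0.3026·111.32)² + (-0.4413·87.49)²) = √(1134.708329 + 1490.680904) = 51.2386 km
3–4: √((-0.2949·111.32)² + (0.0913·87.49)²) = √(1077.695180 + 63.805540) = 33.7861 km
3–5: √((-0.0123·111.32)² + (0.0647·87.49)²) = √(1.874807 + 32.042426) = 5.8239 km
3–6: √((-0.1876·111.32)² + (-0.1905·87.49)²) = √(436.126086 + 277.783722) = 26.7191 km
3–7: √((-0.6732·111.32)² + (0.0016·87.49)²) = √(5616.097126 + 0.019596) = 74.9408 km
4–5: √((0.2826·111.32)² + (-0.0266·87.49)²) = √(989.670694 + 5.416018) = 31.5450 km
4–6: √((0.1073·111.32)² + (-0.2818·87.49)²) = √(142.674329 + 607.853345) = 27.3958 km
4–7: √((-0.3783·111.32)² + (-0.0897·87.49)²) = √(1773.450528 + 61.588797) = 42.8374 km
5–6: √((-0.1753·111.32)² + (-0.2552·87.49)²) = √(380.811651 + 498.514934) = 29.6534 km
5–7: √((-0.6609·111.32)² + (-0.0631·87.49)²) = √(5412.749132 + 30.477234) = 73.7782 km
6–7: √((-0.4856·111.32)² + (0.1921·87.49)²) = √(2922.158384 + 282.469501) = 56.6094 km
Closest pair: 3–5 at 5.8239 km.

3 and 5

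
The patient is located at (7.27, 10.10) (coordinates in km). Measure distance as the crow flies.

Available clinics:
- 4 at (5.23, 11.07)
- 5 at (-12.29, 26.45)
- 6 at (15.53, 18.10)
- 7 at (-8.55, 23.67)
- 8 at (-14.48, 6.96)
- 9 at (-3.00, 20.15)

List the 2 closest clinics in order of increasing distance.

4, 6

Distances from (7.27, 10.10):
4: 2.26 km
5: 25.49 km
6: 11.50 km
7: 20.84 km
8: 21.98 km
9: 14.37 km
Sorted: 4 (2.26 km) < 6 (11.50 km) < 9 (14.37 km) < 7 (20.84 km) < …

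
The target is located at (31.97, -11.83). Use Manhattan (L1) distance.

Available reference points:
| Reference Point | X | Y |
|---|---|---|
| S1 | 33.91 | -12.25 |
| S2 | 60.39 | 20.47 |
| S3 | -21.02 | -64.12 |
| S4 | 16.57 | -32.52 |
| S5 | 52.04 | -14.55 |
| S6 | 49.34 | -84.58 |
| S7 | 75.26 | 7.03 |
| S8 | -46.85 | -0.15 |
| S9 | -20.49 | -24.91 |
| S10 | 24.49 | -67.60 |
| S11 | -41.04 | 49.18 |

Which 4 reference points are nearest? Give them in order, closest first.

Distances from (31.97, -11.83):
S1: |1.94| + |-0.42| = 1.94 + 0.42 = 2.36
S2: |28.42| + |32.30| = 28.42 + 32.30 = 60.72
S3: |-52.99| + |-52.29| = 52.99 + 52.29 = 105.28
S4: |-15.40| + |-20.69| = 15.40 + 20.69 = 36.09
S5: |20.07| + |-2.72| = 20.07 + 2.72 = 22.79
S6: |17.37| + |-72.75| = 17.37 + 72.75 = 90.12
S7: |43.29| + |18.86| = 43.29 + 18.86 = 62.15
S8: |-78.82| + |11.68| = 78.82 + 11.68 = 90.50
S9: |-52.46| + |-13.08| = 52.46 + 13.08 = 65.54
S10: |-7.48| + |-55.77| = 7.48 + 55.77 = 63.25
S11: |-73.01| + |61.01| = 73.01 + 61.01 = 134.02
Sorted: S1 (2.36) < S5 (22.79) < S4 (36.09) < S2 (60.72) < S7 (62.15) < S10 (63.25) < …

S1, S5, S4, S2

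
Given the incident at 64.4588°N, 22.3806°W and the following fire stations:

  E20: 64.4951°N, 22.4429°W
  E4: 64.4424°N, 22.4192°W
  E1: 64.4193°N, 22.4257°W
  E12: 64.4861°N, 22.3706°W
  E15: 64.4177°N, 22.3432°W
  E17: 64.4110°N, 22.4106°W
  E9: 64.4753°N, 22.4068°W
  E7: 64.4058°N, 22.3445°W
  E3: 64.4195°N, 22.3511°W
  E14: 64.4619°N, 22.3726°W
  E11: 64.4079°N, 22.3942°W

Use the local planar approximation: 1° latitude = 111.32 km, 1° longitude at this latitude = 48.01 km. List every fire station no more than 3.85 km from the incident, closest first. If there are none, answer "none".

E14, E9, E4, E12

Distances from 64.4588°N, 22.3806°W:
E20: √((0.0363·111.32)² + (-0.0623·48.01)²) = √(16.329002 + 8.946219) = 5.0274 km
E4: √((-0.0164·111.32)² + (-0.0386·48.01)²) = √(3.332991 + 3.434298) = 2.6014 km
E1: √((-0.0395·111.32)² + (-0.0451·48.01)²) = √(19.334840 + 4.688312) = 4.9013 km
E12: √((0.0273·111.32)² + (0.0100·48.01)²) = √(9.235740 + 0.230496) = 3.0767 km
E15: √((-0.0411·111.32)² + (0.0374·48.01)²) = √(20.932931 + 3.224086) = 4.9150 km
E17: √((-0.0478·111.32)² + (-0.0300·48.01)²) = √(28.314063 + 2.074464) = 5.5126 km
E9: √((0.0165·111.32)² + (-0.0262·48.01)²) = √(3.373761 + 1.582217) = 2.2262 km
E7: √((-0.0530·111.32)² + (0.0361·48.01)²) = √(34.809528 + 3.003847) = 6.1493 km
E3: √((-0.0393·111.32)² + (0.0295·48.01)²) = √(19.139540 + 2.005892) = 4.5984 km
E14: √((0.0031·111.32)² + (0.0080·48.01)²) = √(0.119088 + 0.147517) = 0.5163 km
E11: √((-0.0509·111.32)² + (-0.0136·48.01)²) = √(32.105686 + 0.426325) = 5.7037 km
Threshold 3.85 km: E14 (0.5163 km), E9 (2.2262 km), E4 (2.6014 km), E12 (3.0767 km) are within range.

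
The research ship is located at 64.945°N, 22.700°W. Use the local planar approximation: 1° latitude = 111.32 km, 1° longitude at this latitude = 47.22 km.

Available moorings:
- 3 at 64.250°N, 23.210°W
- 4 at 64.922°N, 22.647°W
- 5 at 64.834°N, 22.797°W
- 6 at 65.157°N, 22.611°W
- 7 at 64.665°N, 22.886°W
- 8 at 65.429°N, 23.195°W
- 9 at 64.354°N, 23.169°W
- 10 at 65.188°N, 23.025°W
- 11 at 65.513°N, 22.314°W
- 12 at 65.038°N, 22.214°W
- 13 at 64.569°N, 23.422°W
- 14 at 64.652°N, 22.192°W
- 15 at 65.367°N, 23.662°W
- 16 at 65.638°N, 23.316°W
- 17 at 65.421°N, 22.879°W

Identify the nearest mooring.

Distances from 64.945°N, 22.700°W:
3: √((-0.695·111.32)² + (-0.510·47.22)²) = √(5985.71458 + 579.95236) = 81.029 km
4: √((-0.023·111.32)² + (0.053·47.22)²) = √(6.55544 + 6.26331) = 3.580 km
5: √((-0.111·111.32)² + (-0.097·47.22)²) = √(152.68359 + 20.97951) = 13.178 km
6: √((0.212·111.32)² + (0.089·47.22)²) = √(556.95245 + 17.66168) = 23.971 km
7: √((-0.280·111.32)² + (-0.186·47.22)²) = √(971.54396 + 77.13968) = 32.383 km
8: √((0.484·111.32)² + (-0.495·47.22)²) = √(2902.93371 + 546.33920) = 58.731 km
9: √((-0.591·111.32)² + (-0.469·47.22)²) = √(4328.33989 + 490.45329) = 69.418 km
10: √((0.243·111.32)² + (-0.325·47.22)²) = √(731.74362 + 235.51506) = 31.101 km
11: √((0.568·111.32)² + (0.386·47.22)²) = √(3998.00255 + 332.22061) = 65.804 km
12: √((0.093·111.32)² + (0.486·47.22)²) = √(107.17964 + 526.65293) = 25.176 km
13: √((-0.376·111.32)² + (-0.722·47.22)²) = √(1751.95152 + 1162.32174) = 53.984 km
14: √((-0.293·111.32)² + (0.508·47.22)²) = √(1063.85303 + 575.41263) = 40.488 km
15: √((0.422·111.32)² + (-0.962·47.22)²) = √(2206.84229 + 2063.48877) = 65.348 km
16: √((0.693·111.32)² + (-0.616·47.22)²) = √(5951.31400 + 846.08382) = 82.446 km
17: √((0.476·111.32)² + (-0.179·47.22)²) = √(2807.76206 + 71.44273) = 53.658 km
Minimum: 4 at 3.580 km.

4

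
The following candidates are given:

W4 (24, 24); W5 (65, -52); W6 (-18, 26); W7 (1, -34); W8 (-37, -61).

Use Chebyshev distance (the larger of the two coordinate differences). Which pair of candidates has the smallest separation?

Pairwise distances:
W4–W5: 76
W4–W6: 42
W4–W7: 58
W4–W8: 85
W5–W6: 83
W5–W7: 64
W5–W8: 102
W6–W7: 60
W6–W8: 87
W7–W8: 38
Closest pair: W7–W8 at 38.

W7 and W8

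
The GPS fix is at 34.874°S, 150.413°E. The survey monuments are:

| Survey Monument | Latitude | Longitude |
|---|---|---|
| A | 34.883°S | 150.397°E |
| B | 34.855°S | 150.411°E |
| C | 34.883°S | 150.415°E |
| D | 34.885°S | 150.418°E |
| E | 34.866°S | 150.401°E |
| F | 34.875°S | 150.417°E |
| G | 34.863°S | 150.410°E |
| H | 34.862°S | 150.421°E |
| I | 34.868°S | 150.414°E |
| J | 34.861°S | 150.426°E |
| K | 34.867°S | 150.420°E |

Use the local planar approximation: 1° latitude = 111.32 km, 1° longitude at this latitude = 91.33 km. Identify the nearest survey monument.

Distances from 34.874°S, 150.413°E:
A: 1.772 km
B: 2.123 km
C: 1.018 km
D: 1.307 km
E: 1.412 km
F: 0.382 km
G: 1.255 km
H: 1.523 km
I: 0.674 km
J: 1.872 km
K: 1.008 km
Minimum: F at 0.382 km.

F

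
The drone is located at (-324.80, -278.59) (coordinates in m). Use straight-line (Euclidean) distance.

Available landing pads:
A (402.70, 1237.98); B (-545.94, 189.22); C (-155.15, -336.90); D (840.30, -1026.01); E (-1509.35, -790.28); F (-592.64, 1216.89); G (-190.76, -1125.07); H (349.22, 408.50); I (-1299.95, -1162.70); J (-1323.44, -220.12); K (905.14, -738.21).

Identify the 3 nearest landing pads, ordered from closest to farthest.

C, B, G

Distances from (-324.80, -278.59):
A: 1682.03 m
B: 517.44 m
C: 179.39 m
D: 1384.23 m
E: 1290.34 m
F: 1519.28 m
G: 857.03 m
H: 962.49 m
I: 1316.27 m
J: 1000.35 m
K: 1313.01 m
Sorted: C (179.39 m) < B (517.44 m) < G (857.03 m) < H (962.49 m) < J (1000.35 m) < …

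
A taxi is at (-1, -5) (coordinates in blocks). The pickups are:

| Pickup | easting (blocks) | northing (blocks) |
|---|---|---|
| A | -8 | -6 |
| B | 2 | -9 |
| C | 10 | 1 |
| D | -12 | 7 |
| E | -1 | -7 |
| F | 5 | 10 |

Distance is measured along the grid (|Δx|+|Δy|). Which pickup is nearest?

Distances from (-1, -5):
A: |-7| + |-1| = 7 + 1 = 8 blocks
B: |3| + |-4| = 3 + 4 = 7 blocks
C: |11| + |6| = 11 + 6 = 17 blocks
D: |-11| + |12| = 11 + 12 = 23 blocks
E: |0| + |-2| = 0 + 2 = 2 blocks
F: |6| + |15| = 6 + 15 = 21 blocks
Minimum: E at 2 blocks.

E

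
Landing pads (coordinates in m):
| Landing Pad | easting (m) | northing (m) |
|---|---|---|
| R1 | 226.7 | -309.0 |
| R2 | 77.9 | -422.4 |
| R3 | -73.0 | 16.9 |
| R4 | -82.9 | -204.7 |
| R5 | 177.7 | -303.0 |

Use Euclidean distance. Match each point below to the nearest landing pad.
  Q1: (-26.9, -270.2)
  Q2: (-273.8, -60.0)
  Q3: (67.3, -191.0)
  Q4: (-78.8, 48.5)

Q1 at (-26.9, -270.2):
  R1: 256.6 m
  R2: 184.8 m
  R3: 290.8 m
  R4: 86.2 m
  R5: 207.2 m
  → nearest: R4 (86.2 m)
Q2 at (-273.8, -60.0):
  R1: 559.0 m
  R2: 505.0 m
  R3: 215.0 m
  R4: 239.5 m
  R5: 512.7 m
  → nearest: R3 (215.0 m)
Q3 at (67.3, -191.0):
  R1: 198.3 m
  R2: 231.6 m
  R3: 250.8 m
  R4: 150.8 m
  R5: 157.3 m
  → nearest: R4 (150.8 m)
Q4 at (-78.8, 48.5):
  R1: 470.3 m
  R2: 496.3 m
  R3: 32.1 m
  R4: 253.2 m
  R5: 435.1 m
  → nearest: R3 (32.1 m)

Q1→R4; Q2→R3; Q3→R4; Q4→R3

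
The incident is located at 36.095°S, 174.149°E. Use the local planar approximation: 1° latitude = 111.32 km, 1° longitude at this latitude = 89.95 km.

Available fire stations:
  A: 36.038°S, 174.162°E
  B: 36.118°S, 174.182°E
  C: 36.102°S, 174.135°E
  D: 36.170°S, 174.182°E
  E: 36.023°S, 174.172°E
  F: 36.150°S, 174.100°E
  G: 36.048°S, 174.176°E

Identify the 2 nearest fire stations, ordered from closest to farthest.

C, B

Distances from 36.095°S, 174.149°E:
A: √((0.057·111.32)² + (0.013·89.95)²) = √(40.26207 + 1.36738) = 6.452 km
B: √((-0.023·111.32)² + (0.033·89.95)²) = √(6.55544 + 8.81110) = 3.920 km
C: √((-0.007·111.32)² + (-0.014·89.95)²) = √(0.60721 + 1.58584) = 1.481 km
D: √((-0.075·111.32)² + (0.033·89.95)²) = √(69.70580 + 8.81110) = 8.861 km
E: √((0.072·111.32)² + (0.023·89.95)²) = √(64.24087 + 4.28014) = 8.278 km
F: √((-0.055·111.32)² + (-0.049·89.95)²) = √(37.48623 + 19.42650) = 7.544 km
G: √((0.047·111.32)² + (0.027·89.95)²) = √(27.37424 + 5.89834) = 5.768 km
Sorted: C (1.481 km) < B (3.920 km) < G (5.768 km) < A (6.452 km) < …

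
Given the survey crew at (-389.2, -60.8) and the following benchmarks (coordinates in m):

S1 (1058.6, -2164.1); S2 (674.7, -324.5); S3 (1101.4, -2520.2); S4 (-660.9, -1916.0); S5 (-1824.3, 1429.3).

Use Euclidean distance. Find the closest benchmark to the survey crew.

Distances from (-389.2, -60.8):
S1: √((1447.8)² + (-2103.3)²) = √(2096124.840 + 4423870.890) = 2553.4 m
S2: √((1063.9)² + (-263.7)²) = √(1131883.210 + 69537.690) = 1096.1 m
S3: √((1490.6)² + (-2459.4)²) = √(2221888.360 + 6048648.360) = 2875.9 m
S4: √((-271.7)² + (-1855.2)²) = √(73820.890 + 3441767.040) = 1875.0 m
S5: √((-1435.1)² + (1490.1)²) = √(2059512.010 + 2220398.010) = 2068.8 m
Minimum: S2 at 1096.1 m.

S2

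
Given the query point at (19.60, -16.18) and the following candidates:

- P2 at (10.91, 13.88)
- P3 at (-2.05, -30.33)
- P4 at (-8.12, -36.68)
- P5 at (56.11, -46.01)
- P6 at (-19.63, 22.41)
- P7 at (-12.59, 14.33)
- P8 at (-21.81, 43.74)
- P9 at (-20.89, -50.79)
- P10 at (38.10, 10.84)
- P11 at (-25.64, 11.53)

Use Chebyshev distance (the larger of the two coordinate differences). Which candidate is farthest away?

P8

Distances from (19.60, -16.18):
P2: max(|-8.69|, |30.06|) = 30.06
P3: max(|-21.65|, |-14.15|) = 21.65
P4: max(|-27.72|, |-20.50|) = 27.72
P5: max(|36.51|, |-29.83|) = 36.51
P6: max(|-39.23|, |38.59|) = 39.23
P7: max(|-32.19|, |30.51|) = 32.19
P8: max(|-41.41|, |59.92|) = 59.92
P9: max(|-40.49|, |-34.61|) = 40.49
P10: max(|18.50|, |27.02|) = 27.02
P11: max(|-45.24|, |27.71|) = 45.24
Maximum: P8 at 59.92.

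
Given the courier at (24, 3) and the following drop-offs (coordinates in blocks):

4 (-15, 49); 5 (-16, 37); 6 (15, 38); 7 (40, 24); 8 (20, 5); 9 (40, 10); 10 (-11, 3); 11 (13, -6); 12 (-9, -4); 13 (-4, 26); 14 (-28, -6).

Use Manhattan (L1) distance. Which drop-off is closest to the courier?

Distances from (24, 3):
4: 85 blocks
5: 74 blocks
6: 44 blocks
7: 37 blocks
8: 6 blocks
9: 23 blocks
10: 35 blocks
11: 20 blocks
12: 40 blocks
13: 51 blocks
14: 61 blocks
Minimum: 8 at 6 blocks.

8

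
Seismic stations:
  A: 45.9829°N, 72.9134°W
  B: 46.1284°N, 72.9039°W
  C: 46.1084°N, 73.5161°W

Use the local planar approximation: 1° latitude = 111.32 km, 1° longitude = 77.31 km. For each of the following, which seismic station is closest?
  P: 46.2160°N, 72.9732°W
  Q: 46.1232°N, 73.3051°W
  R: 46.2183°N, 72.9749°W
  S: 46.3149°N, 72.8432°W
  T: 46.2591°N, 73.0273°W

P→B; Q→C; R→B; S→B; T→B

P at 46.2160°N, 72.9732°W:
  A: 26.3573 km
  B: 11.1265 km
  C: 43.6473 km
  → nearest: B (11.1265 km)
Q at 46.1232°N, 73.3051°W:
  A: 34.0727 km
  B: 31.0222 km
  C: 16.3954 km
  → nearest: C (16.3954 km)
R at 46.2183°N, 72.9749°W:
  A: 26.6326 km
  B: 11.4141 km
  C: 43.5921 km
  → nearest: B (11.4141 km)
S at 46.3149°N, 72.8432°W:
  A: 37.3546 km
  B: 21.2849 km
  C: 56.8745 km
  → nearest: B (21.2849 km)
T at 46.2591°N, 73.0273°W:
  A: 31.9827 km
  B: 17.3983 km
  C: 41.3455 km
  → nearest: B (17.3983 km)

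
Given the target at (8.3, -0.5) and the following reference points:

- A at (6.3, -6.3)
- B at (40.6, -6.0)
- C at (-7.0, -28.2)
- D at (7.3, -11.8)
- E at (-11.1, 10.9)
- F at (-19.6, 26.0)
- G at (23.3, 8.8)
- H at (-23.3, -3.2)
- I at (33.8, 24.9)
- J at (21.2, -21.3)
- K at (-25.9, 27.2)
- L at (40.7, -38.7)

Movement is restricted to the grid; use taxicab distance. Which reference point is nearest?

A

Distances from (8.3, -0.5):
A: 7.8
B: 37.8
C: 43.0
D: 12.3
E: 30.8
F: 54.4
G: 24.3
H: 34.3
I: 50.9
J: 33.7
K: 61.9
L: 70.6
Minimum: A at 7.8.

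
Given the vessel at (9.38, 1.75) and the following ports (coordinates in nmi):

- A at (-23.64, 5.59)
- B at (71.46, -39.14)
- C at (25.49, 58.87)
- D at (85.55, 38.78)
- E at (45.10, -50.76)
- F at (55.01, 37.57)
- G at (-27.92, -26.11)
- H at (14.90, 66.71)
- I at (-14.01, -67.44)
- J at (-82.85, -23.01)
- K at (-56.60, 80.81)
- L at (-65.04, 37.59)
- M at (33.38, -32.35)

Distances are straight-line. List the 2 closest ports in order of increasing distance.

Distances from (9.38, 1.75):
A: √((-33.02)² + (3.84)²) = √(1090.3204 + 14.7456) = 33.24 nmi
B: √((62.08)² + (-40.89)²) = √(3853.9264 + 1671.9921) = 74.34 nmi
C: √((16.11)² + (57.12)²) = √(259.5321 + 3262.6944) = 59.35 nmi
D: √((76.17)² + (37.03)²) = √(5801.8689 + 1371.2209) = 84.69 nmi
E: √((35.72)² + (-52.51)²) = √(1275.9184 + 2757.3001) = 63.51 nmi
F: √((45.63)² + (35.82)²) = √(2082.0969 + 1283.0724) = 58.01 nmi
G: √((-37.30)² + (-27.86)²) = √(1391.2900 + 776.1796) = 46.56 nmi
H: √((5.52)² + (64.96)²) = √(30.4704 + 4219.8016) = 65.19 nmi
I: √((-23.39)² + (-69.19)²) = √(547.0921 + 4787.2561) = 73.04 nmi
J: √((-92.23)² + (-24.76)²) = √(8506.3729 + 613.0576) = 95.50 nmi
K: √((-65.98)² + (79.06)²) = √(4353.3604 + 6250.4836) = 102.97 nmi
L: √((-74.42)² + (35.84)²) = √(5538.3364 + 1284.5056) = 82.60 nmi
M: √((24.00)² + (-34.10)²) = √(576.0000 + 1162.8100) = 41.70 nmi
Sorted: A (33.24 nmi) < M (41.70 nmi) < G (46.56 nmi) < F (58.01 nmi) < …

A, M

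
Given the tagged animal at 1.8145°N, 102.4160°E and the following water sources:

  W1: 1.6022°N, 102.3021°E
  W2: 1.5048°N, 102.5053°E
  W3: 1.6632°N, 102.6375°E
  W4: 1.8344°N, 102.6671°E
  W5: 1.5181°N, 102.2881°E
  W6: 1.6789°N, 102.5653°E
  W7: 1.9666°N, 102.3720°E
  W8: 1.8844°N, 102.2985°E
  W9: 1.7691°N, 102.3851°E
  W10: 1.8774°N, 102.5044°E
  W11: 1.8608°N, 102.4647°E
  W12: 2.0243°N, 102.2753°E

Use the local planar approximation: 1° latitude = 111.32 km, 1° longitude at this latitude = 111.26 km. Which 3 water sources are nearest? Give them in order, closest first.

Distances from 1.8145°N, 102.4160°E:
W1: 26.8165 km
W2: 35.8789 km
W3: 29.8498 km
W4: 28.0251 km
W5: 35.9330 km
W6: 22.4452 km
W7: 17.6253 km
W8: 15.2136 km
W9: 6.1124 km
W10: 12.0732 km
W11: 7.4782 km
W12: 28.1160 km
Sorted: W9 (6.1124 km) < W11 (7.4782 km) < W10 (12.0732 km) < W8 (15.2136 km) < W7 (17.6253 km) < …

W9, W11, W10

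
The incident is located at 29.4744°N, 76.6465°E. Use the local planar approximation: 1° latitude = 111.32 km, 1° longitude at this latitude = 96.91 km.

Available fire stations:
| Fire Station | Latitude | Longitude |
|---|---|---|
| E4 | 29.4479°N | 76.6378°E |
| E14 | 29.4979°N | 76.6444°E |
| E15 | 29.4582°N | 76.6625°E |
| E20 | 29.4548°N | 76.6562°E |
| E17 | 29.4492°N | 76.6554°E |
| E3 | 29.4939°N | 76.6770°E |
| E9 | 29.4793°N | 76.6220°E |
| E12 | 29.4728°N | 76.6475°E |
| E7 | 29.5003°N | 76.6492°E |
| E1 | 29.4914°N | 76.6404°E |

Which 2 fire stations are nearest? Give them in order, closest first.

E12, E1

Distances from 29.4744°N, 76.6465°E:
E4: √((-0.0265·111.32)² + (-0.0087·96.91)²) = √(8.702382 + 0.710846) = 3.0681 km
E14: √((0.0235·111.32)² + (-0.0021·96.91)²) = √(6.843561 + 0.041417) = 2.6239 km
E15: √((-0.0162·111.32)² + (0.0160·96.91)²) = √(3.252194 + 2.404236) = 2.3783 km
E20: √((-0.0196·111.32)² + (0.0097·96.91)²) = √(4.760565 + 0.883651) = 2.3758 km
E17: √((-0.0252·111.32)² + (0.0089·96.91)²) = √(7.869506 + 0.743905) = 2.9349 km
E3: √((0.0195·111.32)² + (0.0305·96.91)²) = √(4.712112 + 8.736488) = 3.6672 km
E9: √((0.0049·111.32)² + (-0.0245·96.91)²) = √(0.297535 + 5.637277) = 2.4361 km
E12: √((-0.0016·111.32)² + (0.0010·96.91)²) = √(0.031724 + 0.009392) = 0.2028 km
E7: √((0.0259·111.32)² + (0.0027·96.91)²) = √(8.312773 + 0.068464) = 2.8950 km
E1: √((0.0170·111.32)² + (-0.0061·96.91)²) = √(3.581329 + 0.349460) = 1.9826 km
Sorted: E12 (0.2028 km) < E1 (1.9826 km) < E20 (2.3758 km) < E15 (2.3783 km) < …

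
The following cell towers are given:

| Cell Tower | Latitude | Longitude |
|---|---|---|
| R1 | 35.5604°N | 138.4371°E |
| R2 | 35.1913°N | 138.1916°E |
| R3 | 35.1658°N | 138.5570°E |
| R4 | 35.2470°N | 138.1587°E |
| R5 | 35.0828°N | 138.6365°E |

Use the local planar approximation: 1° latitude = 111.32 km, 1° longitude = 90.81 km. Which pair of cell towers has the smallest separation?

R2 and R4

Pairwise distances:
R2–R4: 6.8828 km
R3–R5: 11.7256 km
R2–R3: 33.3032 km
R3–R4: 37.2820 km
R2–R5: 42.1682 km
R1–R4: 43.0849 km
R1–R3: 45.2562 km
R1–R2: 46.7467 km
R4–R5: 47.0820 km
R1–R5: 56.1654 km
Closest pair: R2–R4 at 6.8828 km.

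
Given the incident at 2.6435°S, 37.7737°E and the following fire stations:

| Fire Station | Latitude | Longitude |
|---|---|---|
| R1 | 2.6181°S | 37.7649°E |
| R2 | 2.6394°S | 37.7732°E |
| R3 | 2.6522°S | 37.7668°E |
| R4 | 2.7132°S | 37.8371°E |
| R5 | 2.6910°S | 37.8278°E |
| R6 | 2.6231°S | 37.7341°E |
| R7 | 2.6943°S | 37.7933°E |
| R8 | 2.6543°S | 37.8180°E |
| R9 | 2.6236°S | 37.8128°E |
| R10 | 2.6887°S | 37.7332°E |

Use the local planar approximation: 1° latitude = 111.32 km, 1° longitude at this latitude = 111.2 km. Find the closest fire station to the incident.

R2

Distances from 2.6435°S, 37.7737°E:
R1: √((0.0254·111.32)² + (-0.0088·111.2)²) = √(7.994915 + 0.957580) = 2.9921 km
R2: √((0.0041·111.32)² + (-0.0005·111.2)²) = √(0.208312 + 0.003091) = 0.4598 km
R3: √((-0.0087·111.32)² + (-0.0069·111.2)²) = √(0.937961 + 0.588719) = 1.2356 km
R4: √((-0.0697·111.32)² + (0.0634·111.2)²) = √(60.202143 + 49.703628) = 10.4836 km
R5: √((-0.0475·111.32)² + (0.0541·111.2)²) = √(27.959771 + 36.191293) = 8.0094 km
R6: √((0.0204·111.32)² + (-0.0396·111.2)²) = √(5.157114 + 19.390988) = 4.9546 km
R7: √((-0.0508·111.32)² + (0.0196·111.2)²) = √(31.979658 + 4.750307) = 6.0605 km
R8: √((-0.0108·111.32)² + (0.0443·111.2)²) = √(1.445419 + 24.267052) = 5.0707 km
R9: √((0.0199·111.32)² + (0.0391·111.2)²) = √(4.907412 + 18.904408) = 4.8797 km
R10: √((-0.0452·111.32)² + (-0.0405·111.2)²) = √(25.317643 + 20.282413) = 6.7528 km
Minimum: R2 at 0.4598 km.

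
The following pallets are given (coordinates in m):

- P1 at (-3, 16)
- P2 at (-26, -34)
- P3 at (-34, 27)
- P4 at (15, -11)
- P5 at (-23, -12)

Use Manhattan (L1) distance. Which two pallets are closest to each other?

P2 and P5

Pairwise distances:
P1–P2: |-23| + |-50| = 23 + 50 = 73 m
P1–P3: |-31| + |11| = 31 + 11 = 42 m
P1–P4: |18| + |-27| = 18 + 27 = 45 m
P1–P5: |-20| + |-28| = 20 + 28 = 48 m
P2–P3: |-8| + |61| = 8 + 61 = 69 m
P2–P4: |41| + |23| = 41 + 23 = 64 m
P2–P5: |3| + |22| = 3 + 22 = 25 m
P3–P4: |49| + |-38| = 49 + 38 = 87 m
P3–P5: |11| + |-39| = 11 + 39 = 50 m
P4–P5: |-38| + |-1| = 38 + 1 = 39 m
Closest pair: P2–P5 at 25 m.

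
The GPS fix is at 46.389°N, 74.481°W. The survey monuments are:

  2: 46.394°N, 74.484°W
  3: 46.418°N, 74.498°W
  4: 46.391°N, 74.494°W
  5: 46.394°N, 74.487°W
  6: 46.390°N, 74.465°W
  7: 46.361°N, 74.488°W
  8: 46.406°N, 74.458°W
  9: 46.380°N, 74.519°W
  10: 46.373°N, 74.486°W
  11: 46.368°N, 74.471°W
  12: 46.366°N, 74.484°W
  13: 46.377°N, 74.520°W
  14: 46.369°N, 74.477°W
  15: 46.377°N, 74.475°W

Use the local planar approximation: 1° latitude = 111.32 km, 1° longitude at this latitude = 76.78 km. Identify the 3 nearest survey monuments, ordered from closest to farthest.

2, 5, 4

Distances from 46.389°N, 74.481°W:
2: 0.602 km
3: 3.482 km
4: 1.023 km
5: 0.723 km
6: 1.234 km
7: 3.163 km
8: 2.588 km
9: 3.085 km
10: 1.822 km
11: 2.461 km
12: 2.571 km
13: 3.279 km
14: 2.247 km
15: 1.413 km
Sorted: 2 (0.602 km) < 5 (0.723 km) < 4 (1.023 km) < 6 (1.234 km) < 15 (1.413 km) < …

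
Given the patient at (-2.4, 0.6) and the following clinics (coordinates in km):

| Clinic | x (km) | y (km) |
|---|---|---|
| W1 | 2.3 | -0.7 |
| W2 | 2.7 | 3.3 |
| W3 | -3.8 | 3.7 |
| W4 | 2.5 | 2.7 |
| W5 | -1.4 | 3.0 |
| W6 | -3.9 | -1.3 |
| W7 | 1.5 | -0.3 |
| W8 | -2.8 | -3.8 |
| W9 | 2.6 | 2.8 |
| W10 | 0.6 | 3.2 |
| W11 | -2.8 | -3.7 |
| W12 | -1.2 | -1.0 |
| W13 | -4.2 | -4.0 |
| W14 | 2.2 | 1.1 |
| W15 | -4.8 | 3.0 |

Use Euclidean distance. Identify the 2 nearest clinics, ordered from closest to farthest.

W12, W6

Distances from (-2.4, 0.6):
W1: √((4.7)² + (-1.3)²) = √(22.0900 + 1.6900) = 4.88 km
W2: √((5.1)² + (2.7)²) = √(26.0100 + 7.2900) = 5.77 km
W3: √((-1.4)² + (3.1)²) = √(1.9600 + 9.6100) = 3.40 km
W4: √((4.9)² + (2.1)²) = √(24.0100 + 4.4100) = 5.33 km
W5: √((1.0)² + (2.4)²) = √(1.0000 + 5.7600) = 2.60 km
W6: √((-1.5)² + (-1.9)²) = √(2.2500 + 3.6100) = 2.42 km
W7: √((3.9)² + (-0.9)²) = √(15.2100 + 0.8100) = 4.00 km
W8: √((-0.4)² + (-4.4)²) = √(0.1600 + 19.3600) = 4.42 km
W9: √((5.0)² + (2.2)²) = √(25.0000 + 4.8400) = 5.46 km
W10: √((3.0)² + (2.6)²) = √(9.0000 + 6.7600) = 3.97 km
W11: √((-0.4)² + (-4.3)²) = √(0.1600 + 18.4900) = 4.32 km
W12: √((1.2)² + (-1.6)²) = √(1.4400 + 2.5600) = 2.00 km
W13: √((-1.8)² + (-4.6)²) = √(3.2400 + 21.1600) = 4.94 km
W14: √((4.6)² + (0.5)²) = √(21.1600 + 0.2500) = 4.63 km
W15: √((-2.4)² + (2.4)²) = √(5.7600 + 5.7600) = 3.39 km
Sorted: W12 (2.00 km) < W6 (2.42 km) < W5 (2.60 km) < W15 (3.39 km) < …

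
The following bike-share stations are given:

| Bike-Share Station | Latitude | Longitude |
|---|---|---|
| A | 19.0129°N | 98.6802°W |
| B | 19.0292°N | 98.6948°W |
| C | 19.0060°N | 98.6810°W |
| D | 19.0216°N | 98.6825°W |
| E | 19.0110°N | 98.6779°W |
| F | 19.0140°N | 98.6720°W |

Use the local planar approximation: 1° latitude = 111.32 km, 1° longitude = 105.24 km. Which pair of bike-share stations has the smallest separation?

A and E

Pairwise distances:
A–E: 0.3214 km
C–E: 0.6452 km
E–F: 0.7050 km
A–C: 0.7727 km
A–F: 0.8716 km
A–D: 0.9983 km
D–E: 1.2754 km
C–F: 1.3001 km
D–F: 1.3917 km
B–D: 1.5464 km
C–D: 1.7438 km
A–B: 2.3777 km
B–E: 2.6959 km
B–F: 2.9361 km
B–C: 2.9630 km
Closest pair: A–E at 0.3214 km.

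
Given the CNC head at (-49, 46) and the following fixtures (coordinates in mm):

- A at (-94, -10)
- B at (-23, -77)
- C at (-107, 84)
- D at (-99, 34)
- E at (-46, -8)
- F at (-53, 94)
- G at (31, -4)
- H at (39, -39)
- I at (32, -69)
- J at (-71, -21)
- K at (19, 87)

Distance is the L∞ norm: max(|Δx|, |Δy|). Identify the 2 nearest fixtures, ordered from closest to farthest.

F, D

Distances from (-49, 46):
A: max(|-45|, |-56|) = 56 mm
B: max(|26|, |-123|) = 123 mm
C: max(|-58|, |38|) = 58 mm
D: max(|-50|, |-12|) = 50 mm
E: max(|3|, |-54|) = 54 mm
F: max(|-4|, |48|) = 48 mm
G: max(|80|, |-50|) = 80 mm
H: max(|88|, |-85|) = 88 mm
I: max(|81|, |-115|) = 115 mm
J: max(|-22|, |-67|) = 67 mm
K: max(|68|, |41|) = 68 mm
Sorted: F (48 mm) < D (50 mm) < E (54 mm) < A (56 mm) < …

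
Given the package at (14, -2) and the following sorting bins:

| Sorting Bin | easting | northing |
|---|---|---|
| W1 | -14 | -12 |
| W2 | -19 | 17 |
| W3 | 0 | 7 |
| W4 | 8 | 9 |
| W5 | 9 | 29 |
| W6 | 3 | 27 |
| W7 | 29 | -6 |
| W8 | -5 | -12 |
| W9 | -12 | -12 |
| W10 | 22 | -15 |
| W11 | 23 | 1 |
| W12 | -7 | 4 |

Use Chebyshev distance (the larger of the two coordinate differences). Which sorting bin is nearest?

W11

Distances from (14, -2):
W1: max(|-28|, |-10|) = 28
W2: max(|-33|, |19|) = 33
W3: max(|-14|, |9|) = 14
W4: max(|-6|, |11|) = 11
W5: max(|-5|, |31|) = 31
W6: max(|-11|, |29|) = 29
W7: max(|15|, |-4|) = 15
W8: max(|-19|, |-10|) = 19
W9: max(|-26|, |-10|) = 26
W10: max(|8|, |-13|) = 13
W11: max(|9|, |3|) = 9
W12: max(|-21|, |6|) = 21
Minimum: W11 at 9.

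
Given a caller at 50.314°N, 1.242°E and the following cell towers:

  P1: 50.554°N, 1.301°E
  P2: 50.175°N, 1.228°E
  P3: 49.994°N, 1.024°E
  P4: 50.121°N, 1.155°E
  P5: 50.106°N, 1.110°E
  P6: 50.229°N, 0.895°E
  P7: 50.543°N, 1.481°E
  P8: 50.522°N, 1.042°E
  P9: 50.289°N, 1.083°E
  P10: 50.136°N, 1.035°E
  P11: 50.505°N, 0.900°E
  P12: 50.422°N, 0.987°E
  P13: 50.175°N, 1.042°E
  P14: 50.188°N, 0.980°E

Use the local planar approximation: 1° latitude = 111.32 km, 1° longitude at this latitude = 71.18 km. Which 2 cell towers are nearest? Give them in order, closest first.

P9, P2

Distances from 50.314°N, 1.242°E:
P1: 27.045 km
P2: 15.506 km
P3: 38.855 km
P4: 22.359 km
P5: 24.988 km
P6: 26.450 km
P7: 30.647 km
P8: 27.181 km
P9: 11.655 km
P10: 24.693 km
P11: 32.322 km
P12: 21.771 km
P13: 21.026 km
P14: 23.335 km
Sorted: P9 (11.655 km) < P2 (15.506 km) < P13 (21.026 km) < P12 (21.771 km) < …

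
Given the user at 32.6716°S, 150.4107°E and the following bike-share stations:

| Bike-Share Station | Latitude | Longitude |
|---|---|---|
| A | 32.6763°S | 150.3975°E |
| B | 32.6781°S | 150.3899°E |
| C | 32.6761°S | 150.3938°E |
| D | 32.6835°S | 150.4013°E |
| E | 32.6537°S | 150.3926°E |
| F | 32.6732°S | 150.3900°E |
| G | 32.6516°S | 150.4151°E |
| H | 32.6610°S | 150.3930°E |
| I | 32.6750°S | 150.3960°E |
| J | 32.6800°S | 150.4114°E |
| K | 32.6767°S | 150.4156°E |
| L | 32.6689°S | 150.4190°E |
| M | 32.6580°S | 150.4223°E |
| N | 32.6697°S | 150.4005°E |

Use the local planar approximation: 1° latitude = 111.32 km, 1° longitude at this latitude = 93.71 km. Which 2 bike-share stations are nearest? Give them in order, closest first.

K, L

Distances from 32.6716°S, 150.4107°E:
A: √((-0.0047·111.32)² + (-0.0132·93.71)²) = √(0.273742 + 1.530100) = 1.3431 km
B: √((-0.0065·111.32)² + (-0.0208·93.71)²) = √(0.523568 + 3.799256) = 2.0791 km
C: √((-0.0045·111.32)² + (-0.0169·93.71)²) = √(0.250941 + 2.508103) = 1.6610 km
D: √((-0.0119·111.32)² + (-0.0094·93.71)²) = √(1.754851 + 0.775939) = 1.5908 km
E: √((0.0179·111.32)² + (-0.0181·93.71)²) = √(3.970566 + 2.876928) = 2.6168 km
F: √((-0.0016·111.32)² + (-0.0207·93.71)²) = √(0.031724 + 3.762812) = 1.9480 km
G: √((0.0200·111.32)² + (0.0044·93.71)²) = √(4.956857 + 0.170011) = 2.2643 km
H: √((0.0106·111.32)² + (-0.0177·93.71)²) = √(1.392381 + 2.751176) = 2.0356 km
I: √((-0.0034·111.32)² + (-0.0147·93.71)²) = √(0.143253 + 1.897608) = 1.4286 km
J: √((-0.0084·111.32)² + (0.0007·93.71)²) = √(0.874390 + 0.004303) = 0.9374 km
K: √((-0.0051·111.32)² + (0.0049·93.71)²) = √(0.322320 + 0.210845) = 0.7302 km
L: √((0.0027·111.32)² + (0.0083·93.71)²) = √(0.090339 + 0.604962) = 0.8338 km
M: √((0.0136·111.32)² + (0.0116·93.71)²) = √(2.292051 + 1.181647) = 1.8638 km
N: √((0.0019·111.32)² + (-0.0102·93.71)²) = √(0.044736 + 0.913634) = 0.9790 km
Sorted: K (0.7302 km) < L (0.8338 km) < J (0.9374 km) < N (0.9790 km) < …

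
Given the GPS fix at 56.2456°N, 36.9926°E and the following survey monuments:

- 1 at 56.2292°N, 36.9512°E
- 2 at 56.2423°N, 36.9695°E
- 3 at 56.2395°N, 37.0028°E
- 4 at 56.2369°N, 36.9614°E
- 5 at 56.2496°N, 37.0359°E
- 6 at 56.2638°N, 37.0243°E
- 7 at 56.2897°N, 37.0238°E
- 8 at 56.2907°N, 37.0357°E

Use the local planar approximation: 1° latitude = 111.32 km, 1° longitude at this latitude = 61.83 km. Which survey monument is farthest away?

Distances from 56.2456°N, 36.9926°E:
1: √((-0.0164·111.32)² + (-0.0414·61.83)²) = √(3.332991 + 6.552381) = 3.1441 km
2: √((-0.0033·111.32)² + (-0.0231·61.83)²) = √(0.134950 + 2.039964) = 1.4748 km
3: √((-0.0061·111.32)² + (0.0102·61.83)²) = √(0.461112 + 0.397740) = 0.9267 km
4: √((-0.0087·111.32)² + (-0.0312·61.83)²) = √(0.937961 + 3.721411) = 2.1586 km
5: √((0.0040·111.32)² + (0.0433·61.83)²) = √(0.198274 + 7.167609) = 2.7140 km
6: √((0.0182·111.32)² + (0.0317·61.83)²) = √(4.104773 + 3.841643) = 2.8189 km
7: √((0.0441·111.32)² + (0.0312·61.83)²) = √(24.100362 + 3.721411) = 5.2746 km
8: √((0.0451·111.32)² + (0.0431·61.83)²) = √(25.205742 + 7.101548) = 5.6840 km
Maximum: 8 at 5.6840 km.

8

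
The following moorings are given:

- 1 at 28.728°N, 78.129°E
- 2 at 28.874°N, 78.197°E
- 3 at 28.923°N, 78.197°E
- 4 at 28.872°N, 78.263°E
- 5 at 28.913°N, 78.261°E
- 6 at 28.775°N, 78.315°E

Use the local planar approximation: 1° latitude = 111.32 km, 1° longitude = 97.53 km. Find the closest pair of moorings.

4 and 5

Pairwise distances:
1–2: √((0.146·111.32)² + (0.068·97.53)²) = √(264.15091 + 43.98395) = 17.554 km
1–3: √((0.195·111.32)² + (0.068·97.53)²) = √(471.21121 + 43.98395) = 22.698 km
1–4: √((0.144·111.32)² + (0.134·97.53)²) = √(256.96346 + 170.79928) = 20.682 km
1–5: √((0.185·111.32)² + (0.132·97.53)²) = √(424.12107 + 165.73885) = 24.287 km
1–6: √((0.047·111.32)² + (0.186·97.53)²) = √(27.37424 + 329.08064) = 18.880 km
2–3: √((0.049·111.32)² + (0.000·97.53)²) = √(29.75353 + 0.00000) = 5.455 km
2–4: √((-0.002·111.32)² + (0.066·97.53)²) = √(0.04957 + 41.43471) = 6.441 km
2–5: √((0.039·111.32)² + (0.064·97.53)²) = √(18.84845 + 38.96157) = 7.603 km
2–6: √((-0.099·111.32)² + (0.118·97.53)²) = √(121.45539 + 132.44649) = 15.934 km
3–4: √((-0.051·111.32)² + (0.066·97.53)²) = √(32.23196 + 41.43471) = 8.583 km
3–5: √((-0.010·111.32)² + (0.064·97.53)²) = √(1.23921 + 38.96157) = 6.340 km
3–6: √((-0.148·111.32)² + (0.118·97.53)²) = √(271.43749 + 132.44649) = 20.097 km
4–5: √((0.041·111.32)² + (-0.002·97.53)²) = √(20.83119 + 0.03805) = 4.568 km
4–6: √((-0.097·111.32)² + (0.052·97.53)²) = √(116.59767 + 25.72072) = 11.930 km
5–6: √((-0.138·111.32)² + (0.054·97.53)²) = √(235.99596 + 27.73729) = 16.240 km
Closest pair: 4–5 at 4.568 km.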